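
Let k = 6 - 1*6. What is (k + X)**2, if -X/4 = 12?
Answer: 2304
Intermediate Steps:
X = -48 (X = -4*12 = -48)
k = 0 (k = 6 - 6 = 0)
(k + X)**2 = (0 - 48)**2 = (-48)**2 = 2304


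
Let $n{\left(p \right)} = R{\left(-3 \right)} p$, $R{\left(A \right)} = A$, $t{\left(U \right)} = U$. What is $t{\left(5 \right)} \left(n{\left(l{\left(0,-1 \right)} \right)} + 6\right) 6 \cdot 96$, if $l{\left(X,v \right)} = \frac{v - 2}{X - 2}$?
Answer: $4320$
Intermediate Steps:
$l{\left(X,v \right)} = \frac{-2 + v}{-2 + X}$
$n{\left(p \right)} = - 3 p$
$t{\left(5 \right)} \left(n{\left(l{\left(0,-1 \right)} \right)} + 6\right) 6 \cdot 96 = 5 \left(- 3 \frac{-2 - 1}{-2 + 0} + 6\right) 6 \cdot 96 = 5 \left(- 3 \frac{1}{-2} \left(-3\right) + 6\right) 6 \cdot 96 = 5 \left(- 3 \left(\left(- \frac{1}{2}\right) \left(-3\right)\right) + 6\right) 6 \cdot 96 = 5 \left(\left(-3\right) \frac{3}{2} + 6\right) 6 \cdot 96 = 5 \left(- \frac{9}{2} + 6\right) 6 \cdot 96 = 5 \cdot \frac{3}{2} \cdot 6 \cdot 96 = 5 \cdot 9 \cdot 96 = 45 \cdot 96 = 4320$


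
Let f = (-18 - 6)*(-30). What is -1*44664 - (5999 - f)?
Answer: -49943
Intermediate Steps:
f = 720 (f = -24*(-30) = 720)
-1*44664 - (5999 - f) = -1*44664 - (5999 - 1*720) = -44664 - (5999 - 720) = -44664 - 1*5279 = -44664 - 5279 = -49943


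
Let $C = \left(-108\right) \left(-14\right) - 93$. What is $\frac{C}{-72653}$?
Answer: $- \frac{1419}{72653} \approx -0.019531$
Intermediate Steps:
$C = 1419$ ($C = 1512 - 93 = 1419$)
$\frac{C}{-72653} = \frac{1419}{-72653} = 1419 \left(- \frac{1}{72653}\right) = - \frac{1419}{72653}$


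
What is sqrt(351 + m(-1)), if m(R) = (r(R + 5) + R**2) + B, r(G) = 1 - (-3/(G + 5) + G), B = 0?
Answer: 2*sqrt(786)/3 ≈ 18.690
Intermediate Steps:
r(G) = 1 - G + 3/(5 + G) (r(G) = 1 - (-3/(5 + G) + G) = 1 - (G - 3/(5 + G)) = 1 + (-G + 3/(5 + G)) = 1 - G + 3/(5 + G))
m(R) = R**2 + (-12 - (5 + R)**2 - 4*R)/(10 + R) (m(R) = ((8 - (R + 5)**2 - 4*(R + 5))/(5 + (R + 5)) + R**2) + 0 = ((8 - (5 + R)**2 - 4*(5 + R))/(5 + (5 + R)) + R**2) + 0 = ((8 - (5 + R)**2 + (-20 - 4*R))/(10 + R) + R**2) + 0 = ((-12 - (5 + R)**2 - 4*R)/(10 + R) + R**2) + 0 = (R**2 + (-12 - (5 + R)**2 - 4*R)/(10 + R)) + 0 = R**2 + (-12 - (5 + R)**2 - 4*R)/(10 + R))
sqrt(351 + m(-1)) = sqrt(351 + (-37 + (-1)**3 - 14*(-1) + 9*(-1)**2)/(10 - 1)) = sqrt(351 + (-37 - 1 + 14 + 9*1)/9) = sqrt(351 + (-37 - 1 + 14 + 9)/9) = sqrt(351 + (1/9)*(-15)) = sqrt(351 - 5/3) = sqrt(1048/3) = 2*sqrt(786)/3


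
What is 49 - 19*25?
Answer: -426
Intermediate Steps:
49 - 19*25 = 49 - 475 = -426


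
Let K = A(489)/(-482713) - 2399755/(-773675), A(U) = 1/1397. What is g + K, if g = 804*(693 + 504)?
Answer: 14345890752234358608/14906508098405 ≈ 9.6239e+5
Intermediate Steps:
A(U) = 1/1397
g = 962388 (g = 804*1197 = 962388)
K = 46236426567468/14906508098405 (K = (1/1397)/(-482713) - 2399755/(-773675) = (1/1397)*(-1/482713) - 2399755*(-1/773675) = -1/674350061 + 479951/154735 = 46236426567468/14906508098405 ≈ 3.1018)
g + K = 962388 + 46236426567468/14906508098405 = 14345890752234358608/14906508098405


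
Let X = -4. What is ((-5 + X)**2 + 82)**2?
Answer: 26569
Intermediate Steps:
((-5 + X)**2 + 82)**2 = ((-5 - 4)**2 + 82)**2 = ((-9)**2 + 82)**2 = (81 + 82)**2 = 163**2 = 26569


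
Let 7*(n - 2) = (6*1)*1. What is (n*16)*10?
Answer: 3200/7 ≈ 457.14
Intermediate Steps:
n = 20/7 (n = 2 + ((6*1)*1)/7 = 2 + (6*1)/7 = 2 + (1/7)*6 = 2 + 6/7 = 20/7 ≈ 2.8571)
(n*16)*10 = ((20/7)*16)*10 = (320/7)*10 = 3200/7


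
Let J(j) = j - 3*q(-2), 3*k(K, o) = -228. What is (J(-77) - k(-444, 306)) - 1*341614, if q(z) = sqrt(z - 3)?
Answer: -341615 - 3*I*sqrt(5) ≈ -3.4162e+5 - 6.7082*I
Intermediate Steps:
k(K, o) = -76 (k(K, o) = (1/3)*(-228) = -76)
q(z) = sqrt(-3 + z)
J(j) = j - 3*I*sqrt(5) (J(j) = j - 3*sqrt(-3 - 2) = j - 3*I*sqrt(5))
(J(-77) - k(-444, 306)) - 1*341614 = ((-77 - 3*I*sqrt(5)) - 1*(-76)) - 1*341614 = ((-77 - 3*I*sqrt(5)) + 76) - 341614 = (-1 - 3*I*sqrt(5)) - 341614 = -341615 - 3*I*sqrt(5)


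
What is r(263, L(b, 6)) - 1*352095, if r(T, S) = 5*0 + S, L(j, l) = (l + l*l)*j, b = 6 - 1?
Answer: -351885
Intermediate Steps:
b = 5
L(j, l) = j*(l + l²) (L(j, l) = (l + l²)*j = j*(l + l²))
r(T, S) = S (r(T, S) = 0 + S = S)
r(263, L(b, 6)) - 1*352095 = 5*6*(1 + 6) - 1*352095 = 5*6*7 - 352095 = 210 - 352095 = -351885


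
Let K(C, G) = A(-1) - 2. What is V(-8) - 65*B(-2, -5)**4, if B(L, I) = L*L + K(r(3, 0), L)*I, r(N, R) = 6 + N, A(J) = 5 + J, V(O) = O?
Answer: -84248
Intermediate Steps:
K(C, G) = 2 (K(C, G) = (5 - 1) - 2 = 4 - 2 = 2)
B(L, I) = L**2 + 2*I (B(L, I) = L*L + 2*I = L**2 + 2*I)
V(-8) - 65*B(-2, -5)**4 = -8 - 65*((-2)**2 + 2*(-5))**4 = -8 - 65*(4 - 10)**4 = -8 - 65*(-6)**4 = -8 - 65*1296 = -8 - 84240 = -84248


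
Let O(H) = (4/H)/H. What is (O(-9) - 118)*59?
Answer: -563686/81 ≈ -6959.1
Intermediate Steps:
O(H) = 4/H²
(O(-9) - 118)*59 = (4/(-9)² - 118)*59 = (4*(1/81) - 118)*59 = (4/81 - 118)*59 = -9554/81*59 = -563686/81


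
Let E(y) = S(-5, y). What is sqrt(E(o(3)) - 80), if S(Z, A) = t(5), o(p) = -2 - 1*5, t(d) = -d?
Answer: I*sqrt(85) ≈ 9.2195*I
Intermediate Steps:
o(p) = -7 (o(p) = -2 - 5 = -7)
S(Z, A) = -5 (S(Z, A) = -1*5 = -5)
E(y) = -5
sqrt(E(o(3)) - 80) = sqrt(-5 - 80) = sqrt(-85) = I*sqrt(85)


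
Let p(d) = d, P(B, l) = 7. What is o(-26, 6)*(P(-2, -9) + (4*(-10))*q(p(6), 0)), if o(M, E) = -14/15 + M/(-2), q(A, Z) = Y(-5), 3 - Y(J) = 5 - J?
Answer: 51947/15 ≈ 3463.1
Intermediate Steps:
Y(J) = -2 + J (Y(J) = 3 - (5 - J) = 3 + (-5 + J) = -2 + J)
q(A, Z) = -7 (q(A, Z) = -2 - 5 = -7)
o(M, E) = -14/15 - M/2 (o(M, E) = -14*1/15 + M*(-½) = -14/15 - M/2)
o(-26, 6)*(P(-2, -9) + (4*(-10))*q(p(6), 0)) = (-14/15 - ½*(-26))*(7 + (4*(-10))*(-7)) = (-14/15 + 13)*(7 - 40*(-7)) = 181*(7 + 280)/15 = (181/15)*287 = 51947/15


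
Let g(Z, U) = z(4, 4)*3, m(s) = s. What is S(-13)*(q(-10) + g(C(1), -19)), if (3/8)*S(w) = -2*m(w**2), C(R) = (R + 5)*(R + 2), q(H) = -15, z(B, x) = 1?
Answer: 10816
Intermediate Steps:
C(R) = (2 + R)*(5 + R) (C(R) = (5 + R)*(2 + R) = (2 + R)*(5 + R))
g(Z, U) = 3 (g(Z, U) = 1*3 = 3)
S(w) = -16*w**2/3 (S(w) = 8*(-2*w**2)/3 = -16*w**2/3)
S(-13)*(q(-10) + g(C(1), -19)) = (-16/3*(-13)**2)*(-15 + 3) = -16/3*169*(-12) = -2704/3*(-12) = 10816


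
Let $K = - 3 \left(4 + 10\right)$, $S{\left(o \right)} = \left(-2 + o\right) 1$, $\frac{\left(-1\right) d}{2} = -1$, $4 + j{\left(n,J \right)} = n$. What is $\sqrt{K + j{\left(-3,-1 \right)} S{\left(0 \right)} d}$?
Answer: $i \sqrt{14} \approx 3.7417 i$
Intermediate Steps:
$j{\left(n,J \right)} = -4 + n$
$d = 2$ ($d = \left(-2\right) \left(-1\right) = 2$)
$S{\left(o \right)} = -2 + o$
$K = -42$ ($K = \left(-3\right) 14 = -42$)
$\sqrt{K + j{\left(-3,-1 \right)} S{\left(0 \right)} d} = \sqrt{-42 + \left(-4 - 3\right) \left(-2 + 0\right) 2} = \sqrt{-42 + \left(-7\right) \left(-2\right) 2} = \sqrt{-42 + 14 \cdot 2} = \sqrt{-42 + 28} = \sqrt{-14} = i \sqrt{14}$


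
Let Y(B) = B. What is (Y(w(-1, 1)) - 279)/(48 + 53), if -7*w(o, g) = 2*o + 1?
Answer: -1952/707 ≈ -2.7610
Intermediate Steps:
w(o, g) = -1/7 - 2*o/7 (w(o, g) = -(2*o + 1)/7 = -(1 + 2*o)/7 = -1/7 - 2*o/7)
(Y(w(-1, 1)) - 279)/(48 + 53) = ((-1/7 - 2/7*(-1)) - 279)/(48 + 53) = ((-1/7 + 2/7) - 279)/101 = (1/7 - 279)*(1/101) = -1952/7*1/101 = -1952/707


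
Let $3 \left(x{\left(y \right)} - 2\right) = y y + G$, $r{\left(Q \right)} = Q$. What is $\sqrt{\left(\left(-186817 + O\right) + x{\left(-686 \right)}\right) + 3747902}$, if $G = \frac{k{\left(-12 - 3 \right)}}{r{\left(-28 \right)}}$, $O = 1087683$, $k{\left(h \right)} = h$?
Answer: $\frac{\sqrt{8477141043}}{42} \approx 2192.2$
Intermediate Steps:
$G = \frac{15}{28}$ ($G = \frac{-12 - 3}{-28} = \left(-12 - 3\right) \left(- \frac{1}{28}\right) = \left(-15\right) \left(- \frac{1}{28}\right) = \frac{15}{28} \approx 0.53571$)
$x{\left(y \right)} = \frac{61}{28} + \frac{y^{2}}{3}$ ($x{\left(y \right)} = 2 + \frac{y y + \frac{15}{28}}{3} = 2 + \frac{y^{2} + \frac{15}{28}}{3} = 2 + \frac{\frac{15}{28} + y^{2}}{3} = 2 + \left(\frac{5}{28} + \frac{y^{2}}{3}\right) = \frac{61}{28} + \frac{y^{2}}{3}$)
$\sqrt{\left(\left(-186817 + O\right) + x{\left(-686 \right)}\right) + 3747902} = \sqrt{\left(\left(-186817 + 1087683\right) + \left(\frac{61}{28} + \frac{\left(-686\right)^{2}}{3}\right)\right) + 3747902} = \sqrt{\left(900866 + \left(\frac{61}{28} + \frac{1}{3} \cdot 470596\right)\right) + 3747902} = \sqrt{\left(900866 + \left(\frac{61}{28} + \frac{470596}{3}\right)\right) + 3747902} = \sqrt{\left(900866 + \frac{13176871}{84}\right) + 3747902} = \sqrt{\frac{88849615}{84} + 3747902} = \sqrt{\frac{403673383}{84}} = \frac{\sqrt{8477141043}}{42}$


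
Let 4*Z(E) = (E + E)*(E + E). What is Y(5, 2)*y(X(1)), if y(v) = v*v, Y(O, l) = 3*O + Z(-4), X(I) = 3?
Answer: 279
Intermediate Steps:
Z(E) = E**2 (Z(E) = ((E + E)*(E + E))/4 = ((2*E)*(2*E))/4 = (4*E**2)/4 = E**2)
Y(O, l) = 16 + 3*O (Y(O, l) = 3*O + (-4)**2 = 3*O + 16 = 16 + 3*O)
y(v) = v**2
Y(5, 2)*y(X(1)) = (16 + 3*5)*3**2 = (16 + 15)*9 = 31*9 = 279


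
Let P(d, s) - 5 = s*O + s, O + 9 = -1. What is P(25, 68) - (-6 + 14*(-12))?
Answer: -433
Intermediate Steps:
O = -10 (O = -9 - 1 = -10)
P(d, s) = 5 - 9*s (P(d, s) = 5 + (s*(-10) + s) = 5 + (-10*s + s) = 5 - 9*s)
P(25, 68) - (-6 + 14*(-12)) = (5 - 9*68) - (-6 + 14*(-12)) = (5 - 612) - (-6 - 168) = -607 - 1*(-174) = -607 + 174 = -433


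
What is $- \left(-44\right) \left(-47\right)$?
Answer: $-2068$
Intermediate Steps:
$- \left(-44\right) \left(-47\right) = \left(-1\right) 2068 = -2068$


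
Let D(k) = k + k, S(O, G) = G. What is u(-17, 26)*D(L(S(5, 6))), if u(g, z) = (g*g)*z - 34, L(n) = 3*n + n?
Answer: 359040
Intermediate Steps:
L(n) = 4*n
u(g, z) = -34 + z*g² (u(g, z) = g²*z - 34 = z*g² - 34 = -34 + z*g²)
D(k) = 2*k
u(-17, 26)*D(L(S(5, 6))) = (-34 + 26*(-17)²)*(2*(4*6)) = (-34 + 26*289)*(2*24) = (-34 + 7514)*48 = 7480*48 = 359040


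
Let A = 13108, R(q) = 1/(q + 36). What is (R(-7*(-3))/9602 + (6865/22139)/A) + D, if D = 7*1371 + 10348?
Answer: 1583926539966090691/79414717369884 ≈ 19945.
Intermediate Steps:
R(q) = 1/(36 + q)
D = 19945 (D = 9597 + 10348 = 19945)
(R(-7*(-3))/9602 + (6865/22139)/A) + D = (1/((36 - 7*(-3))*9602) + (6865/22139)/13108) + 19945 = ((1/9602)/(36 + 21) + (6865*(1/22139))*(1/13108)) + 19945 = ((1/9602)/57 + (6865/22139)*(1/13108)) + 19945 = ((1/57)*(1/9602) + 6865/290198012) + 19945 = (1/547314 + 6865/290198012) + 19945 = 2023754311/79414717369884 + 19945 = 1583926539966090691/79414717369884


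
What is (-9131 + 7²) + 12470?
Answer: 3388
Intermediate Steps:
(-9131 + 7²) + 12470 = (-9131 + 49) + 12470 = -9082 + 12470 = 3388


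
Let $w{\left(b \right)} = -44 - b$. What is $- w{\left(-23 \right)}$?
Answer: $21$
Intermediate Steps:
$- w{\left(-23 \right)} = - (-44 - -23) = - (-44 + 23) = \left(-1\right) \left(-21\right) = 21$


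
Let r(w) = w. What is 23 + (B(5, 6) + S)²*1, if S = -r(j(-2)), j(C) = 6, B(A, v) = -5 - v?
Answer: 312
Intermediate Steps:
S = -6 (S = -1*6 = -6)
23 + (B(5, 6) + S)²*1 = 23 + ((-5 - 1*6) - 6)²*1 = 23 + ((-5 - 6) - 6)²*1 = 23 + (-11 - 6)²*1 = 23 + (-17)²*1 = 23 + 289*1 = 23 + 289 = 312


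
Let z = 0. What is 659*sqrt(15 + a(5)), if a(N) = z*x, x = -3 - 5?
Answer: 659*sqrt(15) ≈ 2552.3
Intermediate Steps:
x = -8
a(N) = 0 (a(N) = 0*(-8) = 0)
659*sqrt(15 + a(5)) = 659*sqrt(15 + 0) = 659*sqrt(15)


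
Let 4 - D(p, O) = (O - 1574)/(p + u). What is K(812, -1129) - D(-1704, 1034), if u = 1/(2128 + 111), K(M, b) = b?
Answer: -864294971/763051 ≈ -1132.7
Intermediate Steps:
u = 1/2239 ≈ 0.00044663
D(p, O) = 4 - (-1574 + O)/(1/2239 + p) (D(p, O) = 4 - (O - 1574)/(p + 1/2239) = 4 - (-1574 + O)/(1/2239 + p))
K(812, -1129) - D(-1704, 1034) = -1129 - (3524190 - 2239*1034 + 8956*(-1704))/(1 + 2239*(-1704)) = -1129 - (3524190 - 2315126 - 15261024)/(1 - 3815256) = -1129 - (-14051960)/(-3815255) = -1129 - (-1)*(-14051960)/3815255 = -1129 - 1*2810392/763051 = -1129 - 2810392/763051 = -864294971/763051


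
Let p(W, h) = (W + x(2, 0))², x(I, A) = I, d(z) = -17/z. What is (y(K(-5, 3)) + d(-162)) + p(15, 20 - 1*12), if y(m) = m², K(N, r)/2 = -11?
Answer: 125243/162 ≈ 773.10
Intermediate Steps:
K(N, r) = -22 (K(N, r) = 2*(-11) = -22)
p(W, h) = (2 + W)² (p(W, h) = (W + 2)² = (2 + W)²)
(y(K(-5, 3)) + d(-162)) + p(15, 20 - 1*12) = ((-22)² - 17/(-162)) + (2 + 15)² = (484 - 17*(-1/162)) + 17² = (484 + 17/162) + 289 = 78425/162 + 289 = 125243/162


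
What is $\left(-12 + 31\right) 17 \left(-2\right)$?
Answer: $-646$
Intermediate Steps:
$\left(-12 + 31\right) 17 \left(-2\right) = 19 \left(-34\right) = -646$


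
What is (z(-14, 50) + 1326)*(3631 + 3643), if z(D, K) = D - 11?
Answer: 9463474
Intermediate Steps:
z(D, K) = -11 + D
(z(-14, 50) + 1326)*(3631 + 3643) = ((-11 - 14) + 1326)*(3631 + 3643) = (-25 + 1326)*7274 = 1301*7274 = 9463474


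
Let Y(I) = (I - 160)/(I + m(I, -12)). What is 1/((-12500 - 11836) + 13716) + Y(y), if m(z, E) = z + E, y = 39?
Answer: -19471/10620 ≈ -1.8334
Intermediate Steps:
m(z, E) = E + z
Y(I) = (-160 + I)/(-12 + 2*I) (Y(I) = (I - 160)/(I + (-12 + I)) = (-160 + I)/(-12 + 2*I))
1/((-12500 - 11836) + 13716) + Y(y) = 1/((-12500 - 11836) + 13716) + (-160 + 39)/(2*(-6 + 39)) = 1/(-24336 + 13716) + (½)*(-121)/33 = 1/(-10620) + (½)*(1/33)*(-121) = -1/10620 - 11/6 = -19471/10620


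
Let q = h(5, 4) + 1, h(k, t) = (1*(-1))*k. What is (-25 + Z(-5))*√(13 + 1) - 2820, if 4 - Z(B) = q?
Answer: -2820 - 17*√14 ≈ -2883.6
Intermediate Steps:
h(k, t) = -k
q = -4 (q = -1*5 + 1 = -5 + 1 = -4)
Z(B) = 8 (Z(B) = 4 - 1*(-4) = 4 + 4 = 8)
(-25 + Z(-5))*√(13 + 1) - 2820 = (-25 + 8)*√(13 + 1) - 2820 = -17*√14 - 2820 = -2820 - 17*√14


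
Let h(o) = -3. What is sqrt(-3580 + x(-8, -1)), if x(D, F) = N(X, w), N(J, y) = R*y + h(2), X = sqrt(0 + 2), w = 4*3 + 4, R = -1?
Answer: I*sqrt(3599) ≈ 59.992*I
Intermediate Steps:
w = 16 (w = 12 + 4 = 16)
X = sqrt(2) ≈ 1.4142
N(J, y) = -3 - y (N(J, y) = -y - 3 = -3 - y)
x(D, F) = -19 (x(D, F) = -3 - 1*16 = -3 - 16 = -19)
sqrt(-3580 + x(-8, -1)) = sqrt(-3580 - 19) = sqrt(-3599) = I*sqrt(3599)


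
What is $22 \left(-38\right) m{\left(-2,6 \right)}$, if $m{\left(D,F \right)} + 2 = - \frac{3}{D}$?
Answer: $418$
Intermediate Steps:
$m{\left(D,F \right)} = -2 - \frac{3}{D}$
$22 \left(-38\right) m{\left(-2,6 \right)} = 22 \left(-38\right) \left(-2 - \frac{3}{-2}\right) = - 836 \left(-2 - - \frac{3}{2}\right) = - 836 \left(-2 + \frac{3}{2}\right) = \left(-836\right) \left(- \frac{1}{2}\right) = 418$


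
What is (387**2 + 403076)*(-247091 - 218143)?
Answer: -257202290730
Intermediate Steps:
(387**2 + 403076)*(-247091 - 218143) = (149769 + 403076)*(-465234) = 552845*(-465234) = -257202290730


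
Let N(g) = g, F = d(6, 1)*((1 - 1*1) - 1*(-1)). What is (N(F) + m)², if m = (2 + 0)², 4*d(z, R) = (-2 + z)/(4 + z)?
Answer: 1681/100 ≈ 16.810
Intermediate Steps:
d(z, R) = (-2 + z)/(4*(4 + z)) (d(z, R) = ((-2 + z)/(4 + z))/4 = (-2 + z)/(4*(4 + z)))
F = ⅒ (F = ((-2 + 6)/(4*(4 + 6)))*((1 - 1*1) - 1*(-1)) = ((¼)*4/10)*((1 - 1) + 1) = ((¼)*(⅒)*4)*(0 + 1) = (⅒)*1 = ⅒ ≈ 0.10000)
m = 4 (m = 2² = 4)
(N(F) + m)² = (⅒ + 4)² = (41/10)² = 1681/100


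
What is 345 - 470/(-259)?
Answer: 89825/259 ≈ 346.81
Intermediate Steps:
345 - 470/(-259) = 345 - 470*(-1/259) = 345 + 470/259 = 89825/259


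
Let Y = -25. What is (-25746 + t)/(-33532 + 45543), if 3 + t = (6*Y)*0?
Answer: -25749/12011 ≈ -2.1438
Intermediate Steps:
t = -3 (t = -3 + (6*(-25))*0 = -3 - 150*0 = -3 + 0 = -3)
(-25746 + t)/(-33532 + 45543) = (-25746 - 3)/(-33532 + 45543) = -25749/12011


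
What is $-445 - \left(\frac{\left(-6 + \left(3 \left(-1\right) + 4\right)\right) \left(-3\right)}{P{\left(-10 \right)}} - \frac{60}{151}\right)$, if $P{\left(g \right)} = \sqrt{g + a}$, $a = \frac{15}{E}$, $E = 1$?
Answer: $- \frac{67135}{151} - 3 \sqrt{5} \approx -451.31$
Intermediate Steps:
$a = 15$ ($a = \frac{15}{1} = 15 \cdot 1 = 15$)
$P{\left(g \right)} = \sqrt{15 + g}$ ($P{\left(g \right)} = \sqrt{g + 15} = \sqrt{15 + g}$)
$-445 - \left(\frac{\left(-6 + \left(3 \left(-1\right) + 4\right)\right) \left(-3\right)}{P{\left(-10 \right)}} - \frac{60}{151}\right) = -445 - \left(\frac{\left(-6 + \left(3 \left(-1\right) + 4\right)\right) \left(-3\right)}{\sqrt{15 - 10}} - \frac{60}{151}\right) = -445 - \left(\frac{\left(-6 + \left(-3 + 4\right)\right) \left(-3\right)}{\sqrt{5}} - \frac{60}{151}\right) = -445 - \left(\left(-6 + 1\right) \left(-3\right) \frac{\sqrt{5}}{5} - \frac{60}{151}\right) = -445 - \left(\left(-5\right) \left(-3\right) \frac{\sqrt{5}}{5} - \frac{60}{151}\right) = -445 - \left(15 \frac{\sqrt{5}}{5} - \frac{60}{151}\right) = -445 - \left(3 \sqrt{5} - \frac{60}{151}\right) = -445 - \left(- \frac{60}{151} + 3 \sqrt{5}\right) = -445 + \left(\frac{60}{151} - 3 \sqrt{5}\right) = - \frac{67135}{151} - 3 \sqrt{5}$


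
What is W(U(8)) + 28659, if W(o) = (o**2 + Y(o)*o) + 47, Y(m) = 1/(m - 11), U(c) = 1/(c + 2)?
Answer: 312895409/10900 ≈ 28706.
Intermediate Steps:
U(c) = 1/(2 + c)
Y(m) = 1/(-11 + m)
W(o) = 47 + o**2 + o/(-11 + o) (W(o) = (o**2 + o/(-11 + o)) + 47 = 47 + o**2 + o/(-11 + o))
W(U(8)) + 28659 = (1/(2 + 8) + (-11 + 1/(2 + 8))*(47 + (1/(2 + 8))**2))/(-11 + 1/(2 + 8)) + 28659 = (1/10 + (-11 + 1/10)*(47 + (1/10)**2))/(-11 + 1/10) + 28659 = (1/10 - 109*(47 + 1/100)/10)/(-109/10) + 28659 = -10*(1/10 - 109/10*4701/100)/109 + 28659 = -10*(1/10 - 512409/1000)/109 + 28659 = -10/109*(-512309/1000) + 28659 = 512309/10900 + 28659 = 312895409/10900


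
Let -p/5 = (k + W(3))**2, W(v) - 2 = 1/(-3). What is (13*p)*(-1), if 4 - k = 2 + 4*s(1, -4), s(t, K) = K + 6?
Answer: 10985/9 ≈ 1220.6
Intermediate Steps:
s(t, K) = 6 + K
W(v) = 5/3 (W(v) = 2 + 1/(-3) = 2 - 1/3 = 5/3)
k = -6 (k = 4 - (2 + 4*(6 - 4)) = 4 - (2 + 4*2) = 4 - (2 + 8) = 4 - 1*10 = 4 - 10 = -6)
p = -845/9 (p = -5*(-6 + 5/3)**2 = -5*(-13/3)**2 = -5*169/9 = -845/9 ≈ -93.889)
(13*p)*(-1) = (13*(-845/9))*(-1) = -10985/9*(-1) = 10985/9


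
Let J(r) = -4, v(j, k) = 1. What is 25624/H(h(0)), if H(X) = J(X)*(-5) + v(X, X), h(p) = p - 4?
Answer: 25624/21 ≈ 1220.2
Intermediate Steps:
h(p) = -4 + p
H(X) = 21 (H(X) = -4*(-5) + 1 = 20 + 1 = 21)
25624/H(h(0)) = 25624/21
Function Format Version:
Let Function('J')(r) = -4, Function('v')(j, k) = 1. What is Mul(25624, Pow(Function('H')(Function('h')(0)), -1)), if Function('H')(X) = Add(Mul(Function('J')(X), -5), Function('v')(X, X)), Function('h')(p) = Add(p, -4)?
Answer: Rational(25624, 21) ≈ 1220.2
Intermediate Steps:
Function('h')(p) = Add(-4, p)
Function('H')(X) = 21 (Function('H')(X) = Add(Mul(-4, -5), 1) = Add(20, 1) = 21)
Mul(25624, Pow(Function('H')(Function('h')(0)), -1)) = Mul(25624, Pow(21, -1)) = Mul(25624, Rational(1, 21)) = Rational(25624, 21)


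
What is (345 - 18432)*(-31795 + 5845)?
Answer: 469357650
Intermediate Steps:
(345 - 18432)*(-31795 + 5845) = -18087*(-25950) = 469357650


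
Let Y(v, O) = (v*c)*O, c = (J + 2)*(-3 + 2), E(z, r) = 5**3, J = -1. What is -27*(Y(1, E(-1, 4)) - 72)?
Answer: 5319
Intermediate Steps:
E(z, r) = 125
c = -1 (c = (-1 + 2)*(-3 + 2) = 1*(-1) = -1)
Y(v, O) = -O*v (Y(v, O) = (v*(-1))*O = (-v)*O = -O*v)
-27*(Y(1, E(-1, 4)) - 72) = -27*(-1*125*1 - 72) = -27*(-125 - 72) = -27*(-197) = 5319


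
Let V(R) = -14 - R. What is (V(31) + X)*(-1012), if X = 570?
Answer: -531300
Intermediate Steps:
(V(31) + X)*(-1012) = ((-14 - 1*31) + 570)*(-1012) = ((-14 - 31) + 570)*(-1012) = (-45 + 570)*(-1012) = 525*(-1012) = -531300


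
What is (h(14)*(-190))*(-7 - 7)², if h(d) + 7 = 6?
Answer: 37240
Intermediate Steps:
h(d) = -1 (h(d) = -7 + 6 = -1)
(h(14)*(-190))*(-7 - 7)² = (-1*(-190))*(-7 - 7)² = 190*(-14)² = 190*196 = 37240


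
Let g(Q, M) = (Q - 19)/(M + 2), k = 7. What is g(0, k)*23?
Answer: -437/9 ≈ -48.556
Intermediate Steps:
g(Q, M) = (-19 + Q)/(2 + M)
g(0, k)*23 = ((-19 + 0)/(2 + 7))*23 = (-19/9)*23 = ((1/9)*(-19))*23 = -19/9*23 = -437/9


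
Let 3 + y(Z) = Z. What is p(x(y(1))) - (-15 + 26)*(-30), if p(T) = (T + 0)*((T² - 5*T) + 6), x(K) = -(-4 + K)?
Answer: 402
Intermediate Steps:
y(Z) = -3 + Z
x(K) = 4 - K
p(T) = T*(6 + T² - 5*T)
p(x(y(1))) - (-15 + 26)*(-30) = (4 - (-3 + 1))*(6 + (4 - (-3 + 1))² - 5*(4 - (-3 + 1))) - (-15 + 26)*(-30) = (4 - 1*(-2))*(6 + (4 - 1*(-2))² - 5*(4 - 1*(-2))) - 11*(-30) = (4 + 2)*(6 + (4 + 2)² - 5*(4 + 2)) - 1*(-330) = 6*(6 + 6² - 5*6) + 330 = 6*(6 + 36 - 30) + 330 = 6*12 + 330 = 72 + 330 = 402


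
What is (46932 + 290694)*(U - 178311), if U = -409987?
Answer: -198624700548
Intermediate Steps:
(46932 + 290694)*(U - 178311) = (46932 + 290694)*(-409987 - 178311) = 337626*(-588298) = -198624700548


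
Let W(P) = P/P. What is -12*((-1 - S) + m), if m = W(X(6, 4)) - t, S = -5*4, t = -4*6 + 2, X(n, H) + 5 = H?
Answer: -504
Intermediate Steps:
X(n, H) = -5 + H
t = -22 (t = -24 + 2 = -22)
W(P) = 1
S = -20
m = 23 (m = 1 - 1*(-22) = 1 + 22 = 23)
-12*((-1 - S) + m) = -12*((-1 - 1*(-20)) + 23) = -12*((-1 + 20) + 23) = -12*(19 + 23) = -12*42 = -504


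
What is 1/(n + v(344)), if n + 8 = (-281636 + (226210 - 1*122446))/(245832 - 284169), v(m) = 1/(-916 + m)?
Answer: -1686828/5671205 ≈ -0.29744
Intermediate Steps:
n = -128824/38337 (n = -8 + (-281636 + (226210 - 1*122446))/(245832 - 284169) = -8 + (-281636 + (226210 - 122446))/(-38337) = -8 + (-281636 + 103764)*(-1/38337) = -8 - 177872*(-1/38337) = -8 + 177872/38337 = -128824/38337 ≈ -3.3603)
1/(n + v(344)) = 1/(-128824/38337 + 1/(-916 + 344)) = 1/(-128824/38337 + 1/(-572)) = 1/(-128824/38337 - 1/572) = 1/(-5671205/1686828) = -1686828/5671205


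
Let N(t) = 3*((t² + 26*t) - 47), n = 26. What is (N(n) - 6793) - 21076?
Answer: -23954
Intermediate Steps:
N(t) = -141 + 3*t² + 78*t (N(t) = 3*(-47 + t² + 26*t) = -141 + 3*t² + 78*t)
(N(n) - 6793) - 21076 = ((-141 + 3*26² + 78*26) - 6793) - 21076 = ((-141 + 3*676 + 2028) - 6793) - 21076 = ((-141 + 2028 + 2028) - 6793) - 21076 = (3915 - 6793) - 21076 = -2878 - 21076 = -23954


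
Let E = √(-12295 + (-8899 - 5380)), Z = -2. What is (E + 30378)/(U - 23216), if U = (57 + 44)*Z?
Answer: -5063/3903 - I*√26574/23418 ≈ -1.2972 - 0.0069611*I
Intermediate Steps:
U = -202 (U = (57 + 44)*(-2) = 101*(-2) = -202)
E = I*√26574 (E = √(-12295 - 14279) = √(-26574) = I*√26574 ≈ 163.02*I)
(E + 30378)/(U - 23216) = (I*√26574 + 30378)/(-202 - 23216) = (30378 + I*√26574)/(-23418) = (30378 + I*√26574)*(-1/23418) = -5063/3903 - I*√26574/23418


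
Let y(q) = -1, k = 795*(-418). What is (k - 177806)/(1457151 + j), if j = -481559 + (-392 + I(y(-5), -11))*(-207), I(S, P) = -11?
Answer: -510116/1059013 ≈ -0.48169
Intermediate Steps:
k = -332310
j = -398138 (j = -481559 + (-392 - 11)*(-207) = -481559 - 403*(-207) = -481559 + 83421 = -398138)
(k - 177806)/(1457151 + j) = (-332310 - 177806)/(1457151 - 398138) = -510116/1059013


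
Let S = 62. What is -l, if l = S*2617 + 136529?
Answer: -298783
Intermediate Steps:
l = 298783 (l = 62*2617 + 136529 = 162254 + 136529 = 298783)
-l = -1*298783 = -298783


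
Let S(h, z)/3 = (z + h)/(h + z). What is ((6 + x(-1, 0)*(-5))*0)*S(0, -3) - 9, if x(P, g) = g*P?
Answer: -9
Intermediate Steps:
x(P, g) = P*g
S(h, z) = 3 (S(h, z) = 3*((z + h)/(h + z)) = 3*((h + z)/(h + z)) = 3*1 = 3)
((6 + x(-1, 0)*(-5))*0)*S(0, -3) - 9 = ((6 - 1*0*(-5))*0)*3 - 9 = ((6 + 0*(-5))*0)*3 - 9 = ((6 + 0)*0)*3 - 9 = (6*0)*3 - 9 = 0*3 - 9 = 0 - 9 = -9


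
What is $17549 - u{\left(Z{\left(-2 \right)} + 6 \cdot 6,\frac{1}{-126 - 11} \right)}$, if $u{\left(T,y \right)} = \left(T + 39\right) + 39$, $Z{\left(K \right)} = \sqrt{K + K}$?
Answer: $17435 - 2 i \approx 17435.0 - 2.0 i$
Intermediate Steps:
$Z{\left(K \right)} = \sqrt{2} \sqrt{K}$ ($Z{\left(K \right)} = \sqrt{2 K} = \sqrt{2} \sqrt{K}$)
$u{\left(T,y \right)} = 78 + T$ ($u{\left(T,y \right)} = \left(39 + T\right) + 39 = 78 + T$)
$17549 - u{\left(Z{\left(-2 \right)} + 6 \cdot 6,\frac{1}{-126 - 11} \right)} = 17549 - \left(78 + \left(\sqrt{2} \sqrt{-2} + 6 \cdot 6\right)\right) = 17549 - \left(78 + \left(\sqrt{2} i \sqrt{2} + 36\right)\right) = 17549 - \left(78 + \left(2 i + 36\right)\right) = 17549 - \left(78 + \left(36 + 2 i\right)\right) = 17549 - \left(114 + 2 i\right) = 17435 - 2 i$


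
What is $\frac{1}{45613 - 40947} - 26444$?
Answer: $- \frac{123387703}{4666} \approx -26444.0$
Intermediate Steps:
$\frac{1}{45613 - 40947} - 26444 = \frac{1}{4666} - 26444 = - \frac{123387703}{4666}$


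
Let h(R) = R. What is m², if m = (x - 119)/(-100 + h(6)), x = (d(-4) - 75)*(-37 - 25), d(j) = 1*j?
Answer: 22838841/8836 ≈ 2584.8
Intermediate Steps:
d(j) = j
x = 4898 (x = (-4 - 75)*(-37 - 25) = -79*(-62) = 4898)
m = -4779/94 (m = (4898 - 119)/(-100 + 6) = 4779/(-94) = 4779*(-1/94) = -4779/94 ≈ -50.840)
m² = (-4779/94)² = 22838841/8836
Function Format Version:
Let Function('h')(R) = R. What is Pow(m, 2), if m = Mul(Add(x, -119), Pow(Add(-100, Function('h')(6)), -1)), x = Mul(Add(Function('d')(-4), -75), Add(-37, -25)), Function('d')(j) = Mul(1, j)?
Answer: Rational(22838841, 8836) ≈ 2584.8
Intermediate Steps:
Function('d')(j) = j
x = 4898 (x = Mul(Add(-4, -75), Add(-37, -25)) = Mul(-79, -62) = 4898)
m = Rational(-4779, 94) (m = Mul(Add(4898, -119), Pow(Add(-100, 6), -1)) = Mul(4779, Pow(-94, -1)) = Mul(4779, Rational(-1, 94)) = Rational(-4779, 94) ≈ -50.840)
Pow(m, 2) = Pow(Rational(-4779, 94), 2) = Rational(22838841, 8836)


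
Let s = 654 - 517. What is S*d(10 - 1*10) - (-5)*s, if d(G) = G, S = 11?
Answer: 685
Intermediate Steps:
s = 137
S*d(10 - 1*10) - (-5)*s = 11*(10 - 1*10) - (-5)*137 = 11*(10 - 10) - 1*(-685) = 11*0 + 685 = 0 + 685 = 685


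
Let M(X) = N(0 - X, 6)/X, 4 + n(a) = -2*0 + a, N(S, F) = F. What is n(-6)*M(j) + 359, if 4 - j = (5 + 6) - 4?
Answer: 379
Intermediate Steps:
j = -3 (j = 4 - ((5 + 6) - 4) = 4 - (11 - 4) = 4 - 1*7 = 4 - 7 = -3)
n(a) = -4 + a (n(a) = -4 + (-2*0 + a) = -4 + (0 + a) = -4 + a)
M(X) = 6/X
n(-6)*M(j) + 359 = (-4 - 6)*(6/(-3)) + 359 = -60*(-1)/3 + 359 = -10*(-2) + 359 = 20 + 359 = 379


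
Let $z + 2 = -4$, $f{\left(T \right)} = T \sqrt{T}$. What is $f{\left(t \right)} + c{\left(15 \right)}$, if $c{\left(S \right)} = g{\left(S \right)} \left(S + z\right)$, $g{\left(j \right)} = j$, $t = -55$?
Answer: $135 - 55 i \sqrt{55} \approx 135.0 - 407.89 i$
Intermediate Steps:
$f{\left(T \right)} = T^{\frac{3}{2}}$
$z = -6$ ($z = -2 - 4 = -6$)
$c{\left(S \right)} = S \left(-6 + S\right)$ ($c{\left(S \right)} = S \left(S - 6\right) = S \left(-6 + S\right)$)
$f{\left(t \right)} + c{\left(15 \right)} = \left(-55\right)^{\frac{3}{2}} + 15 \left(-6 + 15\right) = - 55 i \sqrt{55} + 15 \cdot 9 = - 55 i \sqrt{55} + 135 = 135 - 55 i \sqrt{55}$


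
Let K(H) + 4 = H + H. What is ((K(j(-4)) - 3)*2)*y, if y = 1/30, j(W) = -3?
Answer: -13/15 ≈ -0.86667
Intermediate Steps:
K(H) = -4 + 2*H (K(H) = -4 + (H + H) = -4 + 2*H)
y = 1/30 ≈ 0.033333
((K(j(-4)) - 3)*2)*y = (((-4 + 2*(-3)) - 3)*2)*(1/30) = (((-4 - 6) - 3)*2)*(1/30) = ((-10 - 3)*2)*(1/30) = -13*2*(1/30) = -26*1/30 = -13/15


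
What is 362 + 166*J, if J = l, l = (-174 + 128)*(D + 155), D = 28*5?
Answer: -2252258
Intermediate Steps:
D = 140
l = -13570 (l = (-174 + 128)*(140 + 155) = -46*295 = -13570)
J = -13570
362 + 166*J = 362 + 166*(-13570) = 362 - 2252620 = -2252258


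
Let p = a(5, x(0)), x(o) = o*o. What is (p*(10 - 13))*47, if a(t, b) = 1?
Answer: -141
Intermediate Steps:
x(o) = o**2
p = 1
(p*(10 - 13))*47 = (1*(10 - 13))*47 = (1*(-3))*47 = -3*47 = -141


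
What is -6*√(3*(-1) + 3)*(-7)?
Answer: 0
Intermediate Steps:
-6*√(3*(-1) + 3)*(-7) = -6*√(-3 + 3)*(-7) = -6*√0*(-7) = -6*0*(-7) = 0*(-7) = 0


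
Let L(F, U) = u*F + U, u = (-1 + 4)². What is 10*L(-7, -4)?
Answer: -670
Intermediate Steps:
u = 9 (u = 3² = 9)
L(F, U) = U + 9*F (L(F, U) = 9*F + U = U + 9*F)
10*L(-7, -4) = 10*(-4 + 9*(-7)) = 10*(-4 - 63) = 10*(-67) = -670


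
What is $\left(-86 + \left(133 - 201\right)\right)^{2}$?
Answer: $23716$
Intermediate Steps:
$\left(-86 + \left(133 - 201\right)\right)^{2} = \left(-86 - 68\right)^{2} = \left(-154\right)^{2} = 23716$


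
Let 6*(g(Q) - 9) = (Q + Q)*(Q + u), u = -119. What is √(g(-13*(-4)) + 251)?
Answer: 52*I*√3/3 ≈ 30.022*I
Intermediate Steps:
g(Q) = 9 + Q*(-119 + Q)/3 (g(Q) = 9 + ((Q + Q)*(Q - 119))/6 = 9 + ((2*Q)*(-119 + Q))/6 = 9 + (2*Q*(-119 + Q))/6 = 9 + Q*(-119 + Q)/3)
√(g(-13*(-4)) + 251) = √((9 - (-1547)*(-4)/3 + (-13*(-4))²/3) + 251) = √((9 - 119/3*52 + (⅓)*52²) + 251) = √((9 - 6188/3 + (⅓)*2704) + 251) = √((9 - 6188/3 + 2704/3) + 251) = √(-3457/3 + 251) = √(-2704/3) = 52*I*√3/3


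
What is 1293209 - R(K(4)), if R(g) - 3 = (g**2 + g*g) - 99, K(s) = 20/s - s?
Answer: 1293303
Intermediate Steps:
K(s) = -s + 20/s
R(g) = -96 + 2*g**2 (R(g) = 3 + ((g**2 + g*g) - 99) = 3 + ((g**2 + g**2) - 99) = 3 + (2*g**2 - 99) = 3 + (-99 + 2*g**2) = -96 + 2*g**2)
1293209 - R(K(4)) = 1293209 - (-96 + 2*(-1*4 + 20/4)**2) = 1293209 - (-96 + 2*(-4 + 20*(1/4))**2) = 1293209 - (-96 + 2*(-4 + 5)**2) = 1293209 - (-96 + 2*1**2) = 1293209 - (-96 + 2*1) = 1293209 - (-96 + 2) = 1293209 - 1*(-94) = 1293209 + 94 = 1293303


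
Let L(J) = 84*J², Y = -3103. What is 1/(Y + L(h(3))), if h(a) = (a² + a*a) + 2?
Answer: 1/30497 ≈ 3.2790e-5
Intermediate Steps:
h(a) = 2 + 2*a² (h(a) = (a² + a²) + 2 = 2*a² + 2 = 2 + 2*a²)
1/(Y + L(h(3))) = 1/(-3103 + 84*(2 + 2*3²)²) = 1/(-3103 + 84*(2 + 2*9)²) = 1/(-3103 + 84*(2 + 18)²) = 1/(-3103 + 84*20²) = 1/(-3103 + 84*400) = 1/(-3103 + 33600) = 1/30497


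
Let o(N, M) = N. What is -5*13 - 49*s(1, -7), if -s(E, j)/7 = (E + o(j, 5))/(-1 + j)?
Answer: 769/4 ≈ 192.25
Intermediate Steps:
s(E, j) = -7*(E + j)/(-1 + j)
-5*13 - 49*s(1, -7) = -5*13 - 343*(-1*1 - 1*(-7))/(-1 - 7) = -65 - 343*(-1 + 7)/(-8) = -65 - 343*(-1)*6/8 = -65 - 49*(-21/4) = -65 + 1029/4 = 769/4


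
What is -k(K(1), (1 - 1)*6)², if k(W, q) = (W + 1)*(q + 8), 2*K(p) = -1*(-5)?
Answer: -784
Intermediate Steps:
K(p) = 5/2 (K(p) = (-1*(-5))/2 = (½)*5 = 5/2)
k(W, q) = (1 + W)*(8 + q)
-k(K(1), (1 - 1)*6)² = -(8 + (1 - 1)*6 + 8*(5/2) + 5*((1 - 1)*6)/2)² = -(8 + 0*6 + 20 + 5*(0*6)/2)² = -(8 + 0 + 20 + (5/2)*0)² = -(8 + 0 + 20 + 0)² = -1*28² = -1*784 = -784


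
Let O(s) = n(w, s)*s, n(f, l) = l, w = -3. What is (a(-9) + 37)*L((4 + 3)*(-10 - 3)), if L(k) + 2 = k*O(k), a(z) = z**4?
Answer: -4972074654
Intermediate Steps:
O(s) = s**2 (O(s) = s*s = s**2)
L(k) = -2 + k**3 (L(k) = -2 + k*k**2 = -2 + k**3)
(a(-9) + 37)*L((4 + 3)*(-10 - 3)) = ((-9)**4 + 37)*(-2 + ((4 + 3)*(-10 - 3))**3) = (6561 + 37)*(-2 + (7*(-13))**3) = 6598*(-2 + (-91)**3) = 6598*(-2 - 753571) = 6598*(-753573) = -4972074654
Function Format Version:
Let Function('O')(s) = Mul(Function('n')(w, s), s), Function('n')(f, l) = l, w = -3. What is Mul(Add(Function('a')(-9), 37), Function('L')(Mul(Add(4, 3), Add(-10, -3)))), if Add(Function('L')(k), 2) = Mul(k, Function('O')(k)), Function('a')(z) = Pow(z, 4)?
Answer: -4972074654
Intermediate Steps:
Function('O')(s) = Pow(s, 2) (Function('O')(s) = Mul(s, s) = Pow(s, 2))
Function('L')(k) = Add(-2, Pow(k, 3)) (Function('L')(k) = Add(-2, Mul(k, Pow(k, 2))) = Add(-2, Pow(k, 3)))
Mul(Add(Function('a')(-9), 37), Function('L')(Mul(Add(4, 3), Add(-10, -3)))) = Mul(Add(Pow(-9, 4), 37), Add(-2, Pow(Mul(Add(4, 3), Add(-10, -3)), 3))) = Mul(Add(6561, 37), Add(-2, Pow(Mul(7, -13), 3))) = Mul(6598, Add(-2, Pow(-91, 3))) = Mul(6598, Add(-2, -753571)) = Mul(6598, -753573) = -4972074654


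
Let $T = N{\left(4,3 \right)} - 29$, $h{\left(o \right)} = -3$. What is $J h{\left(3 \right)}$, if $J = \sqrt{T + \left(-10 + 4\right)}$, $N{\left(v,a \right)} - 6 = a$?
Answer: $- 3 i \sqrt{26} \approx - 15.297 i$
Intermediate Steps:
$N{\left(v,a \right)} = 6 + a$
$T = -20$ ($T = \left(6 + 3\right) - 29 = 9 - 29 = -20$)
$J = i \sqrt{26}$ ($J = \sqrt{-20 + \left(-10 + 4\right)} = \sqrt{-20 - 6} = \sqrt{-26} = i \sqrt{26} \approx 5.099 i$)
$J h{\left(3 \right)} = i \sqrt{26} \left(-3\right) = - 3 i \sqrt{26}$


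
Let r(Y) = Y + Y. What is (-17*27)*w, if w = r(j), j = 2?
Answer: -1836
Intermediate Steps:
r(Y) = 2*Y
w = 4 (w = 2*2 = 4)
(-17*27)*w = -17*27*4 = -459*4 = -1836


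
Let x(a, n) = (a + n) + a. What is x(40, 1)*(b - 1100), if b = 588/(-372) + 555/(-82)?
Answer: -228211263/2542 ≈ -89776.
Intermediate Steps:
b = -21223/2542 (b = 588*(-1/372) + 555*(-1/82) = -49/31 - 555/82 = -21223/2542 ≈ -8.3489)
x(a, n) = n + 2*a
x(40, 1)*(b - 1100) = (1 + 2*40)*(-21223/2542 - 1100) = (1 + 80)*(-2817423/2542) = 81*(-2817423/2542) = -228211263/2542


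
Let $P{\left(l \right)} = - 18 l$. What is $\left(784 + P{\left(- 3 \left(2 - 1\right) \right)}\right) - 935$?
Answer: $-97$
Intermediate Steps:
$\left(784 + P{\left(- 3 \left(2 - 1\right) \right)}\right) - 935 = \left(784 - 18 \left(- 3 \left(2 - 1\right)\right)\right) - 935 = \left(784 - 18 \left(\left(-3\right) 1\right)\right) - 935 = \left(784 - -54\right) - 935 = \left(784 + 54\right) - 935 = 838 - 935 = -97$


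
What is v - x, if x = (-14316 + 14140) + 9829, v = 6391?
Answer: -3262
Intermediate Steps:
x = 9653 (x = -176 + 9829 = 9653)
v - x = 6391 - 1*9653 = 6391 - 9653 = -3262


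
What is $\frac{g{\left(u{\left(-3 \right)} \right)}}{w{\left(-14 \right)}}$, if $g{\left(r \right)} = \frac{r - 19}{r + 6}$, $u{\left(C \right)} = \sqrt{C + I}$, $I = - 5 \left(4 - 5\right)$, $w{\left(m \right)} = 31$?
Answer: $- \frac{58}{527} + \frac{25 \sqrt{2}}{1054} \approx -0.076513$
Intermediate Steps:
$I = 5$ ($I = \left(-5\right) \left(-1\right) = 5$)
$u{\left(C \right)} = \sqrt{5 + C}$ ($u{\left(C \right)} = \sqrt{C + 5} = \sqrt{5 + C}$)
$g{\left(r \right)} = \frac{-19 + r}{6 + r}$
$\frac{g{\left(u{\left(-3 \right)} \right)}}{w{\left(-14 \right)}} = \frac{\frac{1}{6 + \sqrt{5 - 3}} \left(-19 + \sqrt{5 - 3}\right)}{31} = \frac{-19 + \sqrt{2}}{6 + \sqrt{2}} \cdot \frac{1}{31} = \frac{-19 + \sqrt{2}}{31 \left(6 + \sqrt{2}\right)}$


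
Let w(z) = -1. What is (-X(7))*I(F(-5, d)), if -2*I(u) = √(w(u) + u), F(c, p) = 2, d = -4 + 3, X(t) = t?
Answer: 7/2 ≈ 3.5000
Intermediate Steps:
d = -1
I(u) = -√(-1 + u)/2
(-X(7))*I(F(-5, d)) = (-1*7)*(-√(-1 + 2)/2) = -(-7)*√1/2 = -(-7)/2 = -7*(-½) = 7/2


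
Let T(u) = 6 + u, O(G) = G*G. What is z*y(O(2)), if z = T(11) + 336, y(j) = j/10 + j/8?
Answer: 3177/10 ≈ 317.70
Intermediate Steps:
O(G) = G²
y(j) = 9*j/40 (y(j) = j*(⅒) + j*(⅛) = j/10 + j/8 = 9*j/40)
z = 353 (z = (6 + 11) + 336 = 17 + 336 = 353)
z*y(O(2)) = 353*((9/40)*2²) = 353*((9/40)*4) = 353*(9/10) = 3177/10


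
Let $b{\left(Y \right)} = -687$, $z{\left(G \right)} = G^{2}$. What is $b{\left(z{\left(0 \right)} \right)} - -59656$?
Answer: $58969$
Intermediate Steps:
$b{\left(z{\left(0 \right)} \right)} - -59656 = -687 - -59656 = -687 + 59656 = 58969$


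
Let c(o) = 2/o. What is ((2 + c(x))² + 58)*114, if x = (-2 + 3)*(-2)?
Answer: 6726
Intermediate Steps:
x = -2 (x = 1*(-2) = -2)
((2 + c(x))² + 58)*114 = ((2 + 2/(-2))² + 58)*114 = ((2 + 2*(-½))² + 58)*114 = ((2 - 1)² + 58)*114 = (1² + 58)*114 = (1 + 58)*114 = 59*114 = 6726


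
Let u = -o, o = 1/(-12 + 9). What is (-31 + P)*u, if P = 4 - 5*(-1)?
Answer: -22/3 ≈ -7.3333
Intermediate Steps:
P = 9 (P = 4 + 5 = 9)
o = -⅓ (o = 1/(-3) = -⅓ ≈ -0.33333)
u = ⅓ (u = -1*(-⅓) = ⅓ ≈ 0.33333)
(-31 + P)*u = (-31 + 9)*(⅓) = -22*⅓ = -22/3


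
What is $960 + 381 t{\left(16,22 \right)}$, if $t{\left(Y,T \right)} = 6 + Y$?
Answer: $9342$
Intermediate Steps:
$960 + 381 t{\left(16,22 \right)} = 960 + 381 \left(6 + 16\right) = 960 + 381 \cdot 22 = 960 + 8382 = 9342$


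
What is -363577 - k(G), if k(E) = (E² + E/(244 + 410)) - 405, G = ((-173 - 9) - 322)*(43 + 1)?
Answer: -53643054436/109 ≈ -4.9214e+8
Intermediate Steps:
G = -22176 (G = (-182 - 322)*44 = -504*44 = -22176)
k(E) = -405 + E² + E/654 (k(E) = (E² + E/654) - 405 = -405 + E² + E/654)
-363577 - k(G) = -363577 - (-405 + (-22176)² + (1/654)*(-22176)) = -363577 - (-405 + 491774976 - 3696/109) = -363577 - 1*53603424543/109 = -363577 - 53603424543/109 = -53643054436/109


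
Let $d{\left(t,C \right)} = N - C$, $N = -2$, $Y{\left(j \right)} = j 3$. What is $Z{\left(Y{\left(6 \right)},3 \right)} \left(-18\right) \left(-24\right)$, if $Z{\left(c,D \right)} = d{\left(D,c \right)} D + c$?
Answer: $-18144$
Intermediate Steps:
$Y{\left(j \right)} = 3 j$
$d{\left(t,C \right)} = -2 - C$
$Z{\left(c,D \right)} = c + D \left(-2 - c\right)$ ($Z{\left(c,D \right)} = \left(-2 - c\right) D + c = D \left(-2 - c\right) + c = c + D \left(-2 - c\right)$)
$Z{\left(Y{\left(6 \right)},3 \right)} \left(-18\right) \left(-24\right) = \left(3 \cdot 6 - 3 \left(2 + 3 \cdot 6\right)\right) \left(-18\right) \left(-24\right) = \left(18 - 3 \left(2 + 18\right)\right) \left(-18\right) \left(-24\right) = \left(18 - 3 \cdot 20\right) \left(-18\right) \left(-24\right) = \left(18 - 60\right) \left(-18\right) \left(-24\right) = \left(-42\right) \left(-18\right) \left(-24\right) = 756 \left(-24\right) = -18144$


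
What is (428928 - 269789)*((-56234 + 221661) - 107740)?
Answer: 9180251493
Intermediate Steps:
(428928 - 269789)*((-56234 + 221661) - 107740) = 159139*(165427 - 107740) = 159139*57687 = 9180251493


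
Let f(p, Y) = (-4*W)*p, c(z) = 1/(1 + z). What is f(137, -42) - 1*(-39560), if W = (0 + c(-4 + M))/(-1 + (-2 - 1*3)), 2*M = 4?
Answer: 118406/3 ≈ 39469.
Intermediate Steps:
M = 2 (M = (1/2)*4 = 2)
W = 1/6 (W = (0 + 1/(1 + (-4 + 2)))/(-1 + (-2 - 1*3)) = (0 + 1/(1 - 2))/(-1 + (-2 - 3)) = (0 + 1/(-1))/(-1 - 5) = (0 - 1)/(-6) = -1*(-1/6) = 1/6 ≈ 0.16667)
f(p, Y) = -2*p/3 (f(p, Y) = (-4*1/6)*p = -2*p/3)
f(137, -42) - 1*(-39560) = -2/3*137 - 1*(-39560) = -274/3 + 39560 = 118406/3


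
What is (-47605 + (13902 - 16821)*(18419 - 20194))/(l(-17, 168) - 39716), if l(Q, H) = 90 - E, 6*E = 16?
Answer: -7700430/59443 ≈ -129.54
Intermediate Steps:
E = 8/3 (E = (1/6)*16 = 8/3 ≈ 2.6667)
l(Q, H) = 262/3 (l(Q, H) = 90 - 1*8/3 = 90 - 8/3 = 262/3)
(-47605 + (13902 - 16821)*(18419 - 20194))/(l(-17, 168) - 39716) = (-47605 + (13902 - 16821)*(18419 - 20194))/(262/3 - 39716) = (-47605 - 2919*(-1775))/(-118886/3) = (-47605 + 5181225)*(-3/118886) = 5133620*(-3/118886) = -7700430/59443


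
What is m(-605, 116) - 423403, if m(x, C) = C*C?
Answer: -409947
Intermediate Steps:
m(x, C) = C**2
m(-605, 116) - 423403 = 116**2 - 423403 = 13456 - 423403 = -409947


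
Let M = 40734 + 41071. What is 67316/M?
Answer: 67316/81805 ≈ 0.82288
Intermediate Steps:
M = 81805
67316/M = 67316/81805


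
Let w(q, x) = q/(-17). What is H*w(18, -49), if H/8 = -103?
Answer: 14832/17 ≈ 872.47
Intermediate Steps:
w(q, x) = -q/17 (w(q, x) = q*(-1/17) = -q/17)
H = -824 (H = 8*(-103) = -824)
H*w(18, -49) = -(-824)*18/17 = -824*(-18/17) = 14832/17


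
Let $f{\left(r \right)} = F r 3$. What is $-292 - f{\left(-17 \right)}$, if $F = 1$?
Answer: $-241$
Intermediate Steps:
$f{\left(r \right)} = 3 r$ ($f{\left(r \right)} = 1 r 3 = r 3 = 3 r$)
$-292 - f{\left(-17 \right)} = -292 - 3 \left(-17\right) = -292 - -51 = -292 + 51 = -241$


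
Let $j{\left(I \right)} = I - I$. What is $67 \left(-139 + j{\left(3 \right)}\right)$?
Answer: $-9313$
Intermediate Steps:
$j{\left(I \right)} = 0$
$67 \left(-139 + j{\left(3 \right)}\right) = 67 \left(-139 + 0\right) = 67 \left(-139\right) = -9313$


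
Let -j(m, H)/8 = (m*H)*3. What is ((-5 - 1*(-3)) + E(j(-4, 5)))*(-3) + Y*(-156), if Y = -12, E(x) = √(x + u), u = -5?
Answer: 1878 - 15*√19 ≈ 1812.6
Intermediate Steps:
j(m, H) = -24*H*m (j(m, H) = -8*m*H*3 = -8*H*m*3 = -24*H*m)
E(x) = √(-5 + x) (E(x) = √(x - 5) = √(-5 + x))
((-5 - 1*(-3)) + E(j(-4, 5)))*(-3) + Y*(-156) = ((-5 - 1*(-3)) + √(-5 - 24*5*(-4)))*(-3) - 12*(-156) = ((-5 + 3) + √(-5 + 480))*(-3) + 1872 = (-2 + √475)*(-3) + 1872 = (-2 + 5*√19)*(-3) + 1872 = (6 - 15*√19) + 1872 = 1878 - 15*√19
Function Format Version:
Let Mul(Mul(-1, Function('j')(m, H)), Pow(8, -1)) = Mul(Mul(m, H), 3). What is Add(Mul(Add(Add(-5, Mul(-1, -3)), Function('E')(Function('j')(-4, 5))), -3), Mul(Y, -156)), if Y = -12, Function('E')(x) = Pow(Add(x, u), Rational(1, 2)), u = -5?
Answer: Add(1878, Mul(-15, Pow(19, Rational(1, 2)))) ≈ 1812.6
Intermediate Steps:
Function('j')(m, H) = Mul(-24, H, m) (Function('j')(m, H) = Mul(-8, Mul(Mul(m, H), 3)) = Mul(-8, Mul(Mul(H, m), 3)) = Mul(-8, Mul(3, H, m)) = Mul(-24, H, m))
Function('E')(x) = Pow(Add(-5, x), Rational(1, 2)) (Function('E')(x) = Pow(Add(x, -5), Rational(1, 2)) = Pow(Add(-5, x), Rational(1, 2)))
Add(Mul(Add(Add(-5, Mul(-1, -3)), Function('E')(Function('j')(-4, 5))), -3), Mul(Y, -156)) = Add(Mul(Add(Add(-5, Mul(-1, -3)), Pow(Add(-5, Mul(-24, 5, -4)), Rational(1, 2))), -3), Mul(-12, -156)) = Add(Mul(Add(Add(-5, 3), Pow(Add(-5, 480), Rational(1, 2))), -3), 1872) = Add(Mul(Add(-2, Pow(475, Rational(1, 2))), -3), 1872) = Add(Mul(Add(-2, Mul(5, Pow(19, Rational(1, 2)))), -3), 1872) = Add(Add(6, Mul(-15, Pow(19, Rational(1, 2)))), 1872) = Add(1878, Mul(-15, Pow(19, Rational(1, 2))))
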